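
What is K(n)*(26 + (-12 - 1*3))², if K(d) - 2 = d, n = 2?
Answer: 484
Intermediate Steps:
K(d) = 2 + d
K(n)*(26 + (-12 - 1*3))² = (2 + 2)*(26 + (-12 - 1*3))² = 4*(26 + (-12 - 3))² = 4*(26 - 15)² = 4*11² = 4*121 = 484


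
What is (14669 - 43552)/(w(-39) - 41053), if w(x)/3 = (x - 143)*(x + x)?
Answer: -28883/1535 ≈ -18.816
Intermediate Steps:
w(x) = 6*x*(-143 + x) (w(x) = 3*((x - 143)*(x + x)) = 3*((-143 + x)*(2*x)) = 3*(2*x*(-143 + x)) = 6*x*(-143 + x))
(14669 - 43552)/(w(-39) - 41053) = (14669 - 43552)/(6*(-39)*(-143 - 39) - 41053) = -28883/(6*(-39)*(-182) - 41053) = -28883/(42588 - 41053) = -28883/1535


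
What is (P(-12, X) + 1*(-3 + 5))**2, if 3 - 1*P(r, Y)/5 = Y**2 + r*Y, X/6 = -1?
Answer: 273529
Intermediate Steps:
X = -6 (X = 6*(-1) = -6)
P(r, Y) = 15 - 5*Y**2 - 5*Y*r (P(r, Y) = 15 - 5*(Y**2 + r*Y) = 15 - 5*(Y**2 + Y*r) = 15 + (-5*Y**2 - 5*Y*r) = 15 - 5*Y**2 - 5*Y*r)
(P(-12, X) + 1*(-3 + 5))**2 = ((15 - 5*(-6)**2 - 5*(-6)*(-12)) + 1*(-3 + 5))**2 = ((15 - 5*36 - 360) + 1*2)**2 = ((15 - 180 - 360) + 2)**2 = (-525 + 2)**2 = (-523)**2 = 273529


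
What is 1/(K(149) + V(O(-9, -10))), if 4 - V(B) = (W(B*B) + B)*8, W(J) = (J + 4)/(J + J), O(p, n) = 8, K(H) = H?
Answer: 4/339 ≈ 0.011799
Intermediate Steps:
W(J) = (4 + J)/(2*J) (W(J) = (4 + J)/((2*J)) = (4 + J)*(1/(2*J)) = (4 + J)/(2*J))
V(B) = 4 - 8*B - 4*(4 + B²)/B² (V(B) = 4 - ((4 + B*B)/(2*((B*B))) + B)*8 = 4 - ((4 + B²)/(2*(B²)) + B)*8 = 4 - ((4 + B²)/(2*B²) + B)*8 = 4 - (B + (4 + B²)/(2*B²))*8 = 4 - (8*B + 4*(4 + B²)/B²) = 4 + (-8*B - 4*(4 + B²)/B²) = 4 - 8*B - 4*(4 + B²)/B²)
1/(K(149) + V(O(-9, -10))) = 1/(149 + (-16/8² - 8*8)) = 1/(149 + (-16*1/64 - 64)) = 1/(149 + (-¼ - 64)) = 1/(149 - 257/4) = 1/(339/4) = 4/339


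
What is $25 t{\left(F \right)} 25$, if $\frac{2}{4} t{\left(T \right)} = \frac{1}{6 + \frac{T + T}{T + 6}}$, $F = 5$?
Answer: $\frac{6875}{38} \approx 180.92$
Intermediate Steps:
$t{\left(T \right)} = \frac{2}{6 + \frac{2 T}{6 + T}}$ ($t{\left(T \right)} = \frac{2}{6 + \frac{T + T}{T + 6}} = \frac{2}{6 + \frac{2 T}{6 + T}}$)
$25 t{\left(F \right)} 25 = 25 \frac{6 + 5}{2 \left(9 + 2 \cdot 5\right)} 25 = 25 \cdot \frac{1}{2} \frac{1}{9 + 10} \cdot 11 \cdot 25 = 25 \cdot \frac{1}{2} \cdot \frac{1}{19} \cdot 11 \cdot 25 = 25 \cdot \frac{11}{38} \cdot 25 = \frac{275}{38} \cdot 25 = \frac{6875}{38}$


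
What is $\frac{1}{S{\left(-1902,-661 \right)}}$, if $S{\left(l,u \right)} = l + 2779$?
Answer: $\frac{1}{877} \approx 0.0011403$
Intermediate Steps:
$S{\left(l,u \right)} = 2779 + l$
$\frac{1}{S{\left(-1902,-661 \right)}} = \frac{1}{2779 - 1902} = \frac{1}{877}$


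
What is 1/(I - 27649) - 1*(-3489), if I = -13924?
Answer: 145048196/41573 ≈ 3489.0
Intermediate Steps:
1/(I - 27649) - 1*(-3489) = 1/(-13924 - 27649) - 1*(-3489) = 1/(-41573) + 3489 = -1/41573 + 3489 = 145048196/41573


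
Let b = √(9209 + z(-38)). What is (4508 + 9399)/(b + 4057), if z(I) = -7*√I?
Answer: 13907/(4057 + √(9209 - 7*I*√38)) ≈ 3.3487 + 0.00018129*I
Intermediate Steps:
b = √(9209 - 7*I*√38) ≈ 95.964 - 0.2248*I
(4508 + 9399)/(b + 4057) = (4508 + 9399)/(√(9209 - 7*I*√38) + 4057) = 13907/(4057 + √(9209 - 7*I*√38))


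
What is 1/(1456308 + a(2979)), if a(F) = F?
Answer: 1/1459287 ≈ 6.8527e-7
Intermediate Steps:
1/(1456308 + a(2979)) = 1/(1456308 + 2979) = 1/1459287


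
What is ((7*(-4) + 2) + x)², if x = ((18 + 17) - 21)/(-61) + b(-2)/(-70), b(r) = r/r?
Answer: 12557667721/18232900 ≈ 688.74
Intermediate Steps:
b(r) = 1
x = -1041/4270 (x = ((18 + 17) - 21)/(-61) + 1/(-70) = (35 - 21)*(-1/61) + 1*(-1/70) = 14*(-1/61) - 1/70 = -14/61 - 1/70 = -1041/4270 ≈ -0.24379)
((7*(-4) + 2) + x)² = ((7*(-4) + 2) - 1041/4270)² = ((-28 + 2) - 1041/4270)² = (-26 - 1041/4270)² = (-112061/4270)² = 12557667721/18232900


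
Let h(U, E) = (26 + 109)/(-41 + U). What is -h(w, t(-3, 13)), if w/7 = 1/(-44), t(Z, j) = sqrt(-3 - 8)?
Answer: 5940/1811 ≈ 3.2800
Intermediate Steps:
t(Z, j) = I*sqrt(11) (t(Z, j) = sqrt(-11) = I*sqrt(11))
w = -7/44 (w = 7/(-44) = 7*(-1/44) = -7/44 ≈ -0.15909)
h(U, E) = 135/(-41 + U)
-h(w, t(-3, 13)) = -135/(-41 - 7/44) = -135/(-1811/44) = -135*(-44)/1811 = -1*(-5940/1811) = 5940/1811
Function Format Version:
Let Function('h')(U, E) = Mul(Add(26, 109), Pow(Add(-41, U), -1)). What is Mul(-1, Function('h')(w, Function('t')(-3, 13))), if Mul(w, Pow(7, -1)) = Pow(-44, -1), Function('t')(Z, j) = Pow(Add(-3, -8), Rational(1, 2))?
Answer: Rational(5940, 1811) ≈ 3.2800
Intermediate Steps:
Function('t')(Z, j) = Mul(I, Pow(11, Rational(1, 2))) (Function('t')(Z, j) = Pow(-11, Rational(1, 2)) = Mul(I, Pow(11, Rational(1, 2))))
w = Rational(-7, 44) (w = Mul(7, Pow(-44, -1)) = Mul(7, Rational(-1, 44)) = Rational(-7, 44) ≈ -0.15909)
Function('h')(U, E) = Mul(135, Pow(Add(-41, U), -1))
Mul(-1, Function('h')(w, Function('t')(-3, 13))) = Mul(-1, Mul(135, Pow(Add(-41, Rational(-7, 44)), -1))) = Mul(-1, Mul(135, Pow(Rational(-1811, 44), -1))) = Mul(-1, Mul(135, Rational(-44, 1811))) = Mul(-1, Rational(-5940, 1811)) = Rational(5940, 1811)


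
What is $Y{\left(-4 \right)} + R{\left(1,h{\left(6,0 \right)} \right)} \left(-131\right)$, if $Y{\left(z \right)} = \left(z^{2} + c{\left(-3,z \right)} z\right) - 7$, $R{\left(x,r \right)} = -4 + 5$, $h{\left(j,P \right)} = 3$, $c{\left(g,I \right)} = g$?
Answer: $-110$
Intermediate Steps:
$R{\left(x,r \right)} = 1$
$Y{\left(z \right)} = -7 + z^{2} - 3 z$ ($Y{\left(z \right)} = \left(z^{2} - 3 z\right) - 7 = -7 + z^{2} - 3 z$)
$Y{\left(-4 \right)} + R{\left(1,h{\left(6,0 \right)} \right)} \left(-131\right) = \left(-7 + \left(-4\right)^{2} - -12\right) + 1 \left(-131\right) = \left(-7 + 16 + 12\right) - 131 = 21 - 131 = -110$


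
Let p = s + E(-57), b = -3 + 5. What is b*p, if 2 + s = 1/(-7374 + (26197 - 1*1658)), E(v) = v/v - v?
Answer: 1922482/17165 ≈ 112.00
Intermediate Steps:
b = 2
E(v) = 1 - v
s = -34329/17165 (s = -2 + 1/(-7374 + (26197 - 1*1658)) = -2 + 1/(-7374 + (26197 - 1658)) = -2 + 1/(-7374 + 24539) = -2 + 1/17165 = -34329/17165 ≈ -1.9999)
p = 961241/17165 (p = -34329/17165 + (1 - 1*(-57)) = -34329/17165 + (1 + 57) = -34329/17165 + 58 = 961241/17165 ≈ 56.000)
b*p = 2*(961241/17165) = 1922482/17165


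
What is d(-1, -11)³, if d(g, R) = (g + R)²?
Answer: 2985984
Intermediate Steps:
d(g, R) = (R + g)²
d(-1, -11)³ = ((-11 - 1)²)³ = ((-12)²)³ = 144³ = 2985984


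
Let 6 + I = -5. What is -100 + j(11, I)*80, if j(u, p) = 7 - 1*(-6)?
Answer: 940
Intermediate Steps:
I = -11 (I = -6 - 5 = -11)
j(u, p) = 13 (j(u, p) = 7 + 6 = 13)
-100 + j(11, I)*80 = -100 + 13*80 = -100 + 1040 = 940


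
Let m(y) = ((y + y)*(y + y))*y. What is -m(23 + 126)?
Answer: -13231796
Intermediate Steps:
m(y) = 4*y**3 (m(y) = ((2*y)*(2*y))*y = (4*y**2)*y = 4*y**3)
-m(23 + 126) = -4*(23 + 126)**3 = -4*149**3 = -4*3307949 = -1*13231796 = -13231796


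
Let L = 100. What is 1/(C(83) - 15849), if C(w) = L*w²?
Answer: 1/673051 ≈ 1.4858e-6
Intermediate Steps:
C(w) = 100*w²
1/(C(83) - 15849) = 1/(100*83² - 15849) = 1/(100*6889 - 15849) = 1/(688900 - 15849) = 1/673051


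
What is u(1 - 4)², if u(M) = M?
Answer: 9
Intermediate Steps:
u(1 - 4)² = (1 - 4)² = (-3)² = 9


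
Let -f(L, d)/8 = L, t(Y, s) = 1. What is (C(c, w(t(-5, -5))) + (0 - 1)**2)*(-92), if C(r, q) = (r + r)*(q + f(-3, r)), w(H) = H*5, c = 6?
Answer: -32108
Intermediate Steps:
f(L, d) = -8*L
w(H) = 5*H
C(r, q) = 2*r*(24 + q) (C(r, q) = (r + r)*(q - 8*(-3)) = (2*r)*(q + 24) = (2*r)*(24 + q) = 2*r*(24 + q))
(C(c, w(t(-5, -5))) + (0 - 1)**2)*(-92) = (2*6*(24 + 5*1) + (0 - 1)**2)*(-92) = (2*6*(24 + 5) + (-1)**2)*(-92) = (2*6*29 + 1)*(-92) = (348 + 1)*(-92) = 349*(-92) = -32108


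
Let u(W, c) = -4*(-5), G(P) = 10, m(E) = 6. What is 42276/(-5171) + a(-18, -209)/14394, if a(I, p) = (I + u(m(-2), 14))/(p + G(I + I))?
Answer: -60547819199/7405921713 ≈ -8.1756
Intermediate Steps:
u(W, c) = 20
a(I, p) = (20 + I)/(10 + p) (a(I, p) = (I + 20)/(p + 10) = (20 + I)/(10 + p))
42276/(-5171) + a(-18, -209)/14394 = 42276/(-5171) + ((20 - 18)/(10 - 209))/14394 = 42276*(-1/5171) + (2/(-199))*(1/14394) = -42276/5171 - 1/199*2*(1/14394) = -42276/5171 - 2/199*1/14394 = -42276/5171 - 1/1432203 = -60547819199/7405921713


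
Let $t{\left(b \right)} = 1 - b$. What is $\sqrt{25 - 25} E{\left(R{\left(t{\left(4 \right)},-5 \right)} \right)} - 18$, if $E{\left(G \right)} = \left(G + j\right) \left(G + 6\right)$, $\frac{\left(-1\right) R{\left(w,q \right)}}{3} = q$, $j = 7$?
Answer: $-18$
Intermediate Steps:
$R{\left(w,q \right)} = - 3 q$
$E{\left(G \right)} = \left(6 + G\right) \left(7 + G\right)$ ($E{\left(G \right)} = \left(G + 7\right) \left(G + 6\right) = \left(7 + G\right) \left(6 + G\right) = \left(6 + G\right) \left(7 + G\right)$)
$\sqrt{25 - 25} E{\left(R{\left(t{\left(4 \right)},-5 \right)} \right)} - 18 = \sqrt{25 - 25} \left(42 + \left(\left(-3\right) \left(-5\right)\right)^{2} + 13 \left(\left(-3\right) \left(-5\right)\right)\right) - 18 = \sqrt{0} \left(42 + 15^{2} + 13 \cdot 15\right) - 18 = 0 \left(42 + 225 + 195\right) - 18 = 0 \cdot 462 - 18 = 0 - 18 = -18$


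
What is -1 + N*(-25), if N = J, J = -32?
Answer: 799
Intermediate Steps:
N = -32
-1 + N*(-25) = -1 - 32*(-25) = -1 + 800 = 799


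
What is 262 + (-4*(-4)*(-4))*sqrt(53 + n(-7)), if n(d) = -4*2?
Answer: 262 - 192*sqrt(5) ≈ -167.32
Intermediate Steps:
n(d) = -8
262 + (-4*(-4)*(-4))*sqrt(53 + n(-7)) = 262 + (-4*(-4)*(-4))*sqrt(53 - 8) = 262 + (16*(-4))*sqrt(45) = 262 - 192*sqrt(5)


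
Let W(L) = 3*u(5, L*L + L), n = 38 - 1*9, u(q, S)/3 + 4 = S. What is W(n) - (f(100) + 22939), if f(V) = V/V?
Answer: -15146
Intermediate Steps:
f(V) = 1
u(q, S) = -12 + 3*S
n = 29 (n = 38 - 9 = 29)
W(L) = -36 + 9*L + 9*L² (W(L) = 3*(-12 + 3*(L*L + L)) = 3*(-12 + 3*(L² + L)) = 3*(-12 + 3*(L + L²)) = 3*(-12 + (3*L + 3*L²)) = 3*(-12 + 3*L + 3*L²) = -36 + 9*L + 9*L²)
W(n) - (f(100) + 22939) = (-36 + 9*29*(1 + 29)) - (1 + 22939) = (-36 + 9*29*30) - 1*22940 = (-36 + 7830) - 22940 = 7794 - 22940 = -15146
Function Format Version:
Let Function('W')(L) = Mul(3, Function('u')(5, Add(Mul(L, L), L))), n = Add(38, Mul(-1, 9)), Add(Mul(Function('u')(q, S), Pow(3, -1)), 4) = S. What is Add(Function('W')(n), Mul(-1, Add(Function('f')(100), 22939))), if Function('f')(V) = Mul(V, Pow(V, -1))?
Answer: -15146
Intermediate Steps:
Function('f')(V) = 1
Function('u')(q, S) = Add(-12, Mul(3, S))
n = 29 (n = Add(38, -9) = 29)
Function('W')(L) = Add(-36, Mul(9, L), Mul(9, Pow(L, 2))) (Function('W')(L) = Mul(3, Add(-12, Mul(3, Add(Mul(L, L), L)))) = Mul(3, Add(-12, Mul(3, Add(Pow(L, 2), L)))) = Mul(3, Add(-12, Mul(3, Add(L, Pow(L, 2))))) = Mul(3, Add(-12, Add(Mul(3, L), Mul(3, Pow(L, 2))))) = Mul(3, Add(-12, Mul(3, L), Mul(3, Pow(L, 2)))) = Add(-36, Mul(9, L), Mul(9, Pow(L, 2))))
Add(Function('W')(n), Mul(-1, Add(Function('f')(100), 22939))) = Add(Add(-36, Mul(9, 29, Add(1, 29))), Mul(-1, Add(1, 22939))) = Add(Add(-36, Mul(9, 29, 30)), Mul(-1, 22940)) = Add(Add(-36, 7830), -22940) = Add(7794, -22940) = -15146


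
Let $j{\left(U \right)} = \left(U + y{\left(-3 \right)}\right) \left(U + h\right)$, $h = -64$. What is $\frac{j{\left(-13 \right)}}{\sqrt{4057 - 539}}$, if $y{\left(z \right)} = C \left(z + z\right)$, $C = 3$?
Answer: $\frac{2387 \sqrt{3518}}{3518} \approx 40.244$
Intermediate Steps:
$y{\left(z \right)} = 6 z$ ($y{\left(z \right)} = 3 \left(z + z\right) = 3 \cdot 2 z = 6 z$)
$j{\left(U \right)} = \left(-64 + U\right) \left(-18 + U\right)$ ($j{\left(U \right)} = \left(U + 6 \left(-3\right)\right) \left(U - 64\right) = \left(U - 18\right) \left(-64 + U\right) = \left(-18 + U\right) \left(-64 + U\right) = \left(-64 + U\right) \left(-18 + U\right)$)
$\frac{j{\left(-13 \right)}}{\sqrt{4057 - 539}} = \frac{1152 + \left(-13\right)^{2} - -1066}{\sqrt{4057 - 539}} = \frac{1152 + 169 + 1066}{\sqrt{3518}} = 2387 \frac{\sqrt{3518}}{3518} = \frac{2387 \sqrt{3518}}{3518}$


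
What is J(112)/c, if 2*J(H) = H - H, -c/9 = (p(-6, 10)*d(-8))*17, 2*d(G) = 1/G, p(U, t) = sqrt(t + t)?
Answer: 0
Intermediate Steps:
p(U, t) = sqrt(2)*sqrt(t) (p(U, t) = sqrt(2*t) = sqrt(2)*sqrt(t))
d(G) = 1/(2*G)
c = 153*sqrt(5)/8 (c = -9*(sqrt(2)*sqrt(10))*((1/2)/(-8))*17 = -9*(2*sqrt(5))*((1/2)*(-1/8))*17 = -9*(2*sqrt(5))*(-1/16)*17 = -9*(-sqrt(5)/8)*17 = -(-153)*sqrt(5)/8 = 153*sqrt(5)/8 ≈ 42.765)
J(H) = 0 (J(H) = (H - H)/2 = (1/2)*0 = 0)
J(112)/c = 0/((153*sqrt(5)/8)) = 0*(8*sqrt(5)/765) = 0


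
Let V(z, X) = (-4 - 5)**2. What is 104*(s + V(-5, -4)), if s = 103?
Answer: 19136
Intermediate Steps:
V(z, X) = 81 (V(z, X) = (-9)**2 = 81)
104*(s + V(-5, -4)) = 104*(103 + 81) = 104*184 = 19136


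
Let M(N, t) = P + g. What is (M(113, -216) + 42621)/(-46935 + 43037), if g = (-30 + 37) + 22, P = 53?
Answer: -42703/3898 ≈ -10.955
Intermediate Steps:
g = 29 (g = 7 + 22 = 29)
M(N, t) = 82 (M(N, t) = 53 + 29 = 82)
(M(113, -216) + 42621)/(-46935 + 43037) = (82 + 42621)/(-46935 + 43037) = 42703/(-3898) = 42703*(-1/3898) = -42703/3898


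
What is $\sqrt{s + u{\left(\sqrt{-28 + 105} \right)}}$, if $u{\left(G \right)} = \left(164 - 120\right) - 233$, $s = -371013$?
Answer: $i \sqrt{371202} \approx 609.26 i$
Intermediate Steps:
$u{\left(G \right)} = -189$ ($u{\left(G \right)} = 44 - 233 = -189$)
$\sqrt{s + u{\left(\sqrt{-28 + 105} \right)}} = \sqrt{-371013 - 189} = \sqrt{-371202} = i \sqrt{371202}$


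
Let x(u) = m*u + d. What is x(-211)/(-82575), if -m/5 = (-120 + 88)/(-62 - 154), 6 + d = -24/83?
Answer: -336166/185050575 ≈ -0.0018166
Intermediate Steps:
d = -522/83 (d = -6 - 24/83 = -522/83 ≈ -6.2892)
m = -20/27 (m = -5*(-120 + 88)/(-62 - 154) = -(-160)/(-216) = -(-160)*(-1)/216 = -5*4/27 = -20/27 ≈ -0.74074)
x(u) = -522/83 - 20*u/27 (x(u) = -20*u/27 - 522/83 = -522/83 - 20*u/27)
x(-211)/(-82575) = (-522/83 - 20/27*(-211))/(-82575) = (-522/83 + 4220/27)*(-1/82575) = (336166/2241)*(-1/82575) = -336166/185050575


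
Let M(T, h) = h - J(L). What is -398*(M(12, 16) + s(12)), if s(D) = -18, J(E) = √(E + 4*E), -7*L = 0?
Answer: 796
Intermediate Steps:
L = 0 (L = -⅐*0 = 0)
J(E) = √5*√E (J(E) = √(5*E) = √5*√E)
M(T, h) = h (M(T, h) = h - √5*√0 = h - √5*0 = h - 1*0 = h + 0 = h)
-398*(M(12, 16) + s(12)) = -398*(16 - 18) = -398*(-2) = 796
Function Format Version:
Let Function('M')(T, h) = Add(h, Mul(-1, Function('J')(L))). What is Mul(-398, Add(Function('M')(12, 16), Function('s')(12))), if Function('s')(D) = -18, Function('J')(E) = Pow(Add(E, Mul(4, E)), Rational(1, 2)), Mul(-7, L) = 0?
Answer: 796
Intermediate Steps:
L = 0 (L = Mul(Rational(-1, 7), 0) = 0)
Function('J')(E) = Mul(Pow(5, Rational(1, 2)), Pow(E, Rational(1, 2))) (Function('J')(E) = Pow(Mul(5, E), Rational(1, 2)) = Mul(Pow(5, Rational(1, 2)), Pow(E, Rational(1, 2))))
Function('M')(T, h) = h (Function('M')(T, h) = Add(h, Mul(-1, Mul(Pow(5, Rational(1, 2)), Pow(0, Rational(1, 2))))) = Add(h, Mul(-1, Mul(Pow(5, Rational(1, 2)), 0))) = Add(h, Mul(-1, 0)) = Add(h, 0) = h)
Mul(-398, Add(Function('M')(12, 16), Function('s')(12))) = Mul(-398, Add(16, -18)) = Mul(-398, -2) = 796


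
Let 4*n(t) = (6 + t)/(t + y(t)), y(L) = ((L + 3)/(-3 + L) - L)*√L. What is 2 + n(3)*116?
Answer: 2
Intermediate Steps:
y(L) = √L*(-L + (3 + L)/(-3 + L)) (y(L) = ((3 + L)/(-3 + L) - L)*√L = (-L + (3 + L)/(-3 + L))*√L = √L*(-L + (3 + L)/(-3 + L)))
n(t) = (6 + t)/(4*(t + √t*(3 - t² + 4*t)/(-3 + t))) (n(t) = ((6 + t)/(t + √t*(3 - t² + 4*t)/(-3 + t)))/4 = (6 + t)/(4*(t + √t*(3 - t² + 4*t)/(-3 + t))))
2 + n(3)*116 = 2 + ((-3 + 3)*(6 + 3)/(4*(3*(-3 + 3) + √3*(3 - 1*3² + 4*3))))*116 = 2 + ((¼)*0*9/(3*0 + √3*(3 - 1*9 + 12)))*116 = 2 + ((¼)*0*9/(0 + √3*(3 - 9 + 12)))*116 = 2 + ((¼)*0*9/(0 + √3*6))*116 = 2 + ((¼)*0*9/(0 + 6*√3))*116 = 2 + ((¼)*0*9/(6*√3))*116 = 2 + ((¼)*(√3/18)*0*9)*116 = 2 + 0*116 = 2 + 0 = 2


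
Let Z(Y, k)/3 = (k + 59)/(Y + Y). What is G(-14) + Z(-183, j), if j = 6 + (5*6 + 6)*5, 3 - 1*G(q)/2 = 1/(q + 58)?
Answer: 2648/671 ≈ 3.9464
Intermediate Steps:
G(q) = 6 - 2/(58 + q) (G(q) = 6 - 2/(q + 58) = 6 - 2/(58 + q))
j = 186 (j = 6 + (30 + 6)*5 = 6 + 36*5 = 6 + 180 = 186)
Z(Y, k) = 3*(59 + k)/(2*Y) (Z(Y, k) = 3*((k + 59)/(Y + Y)) = 3*((59 + k)/((2*Y))) = 3*((59 + k)*(1/(2*Y))) = 3*((59 + k)/(2*Y)) = 3*(59 + k)/(2*Y))
G(-14) + Z(-183, j) = 2*(173 + 3*(-14))/(58 - 14) + (3/2)*(59 + 186)/(-183) = 2*(173 - 42)/44 + (3/2)*(-1/183)*245 = 2*(1/44)*131 - 245/122 = 131/22 - 245/122 = 2648/671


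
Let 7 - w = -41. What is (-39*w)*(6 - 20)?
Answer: 26208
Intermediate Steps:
w = 48 (w = 7 - 1*(-41) = 7 + 41 = 48)
(-39*w)*(6 - 20) = (-39*48)*(6 - 20) = -1872*(-14) = 26208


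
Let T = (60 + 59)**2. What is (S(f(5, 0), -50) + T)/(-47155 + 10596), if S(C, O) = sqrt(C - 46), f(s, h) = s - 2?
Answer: -14161/36559 - I*sqrt(43)/36559 ≈ -0.38735 - 0.00017937*I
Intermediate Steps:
f(s, h) = -2 + s
S(C, O) = sqrt(-46 + C)
T = 14161 (T = 119**2 = 14161)
(S(f(5, 0), -50) + T)/(-47155 + 10596) = (sqrt(-46 + (-2 + 5)) + 14161)/(-47155 + 10596) = (sqrt(-46 + 3) + 14161)/(-36559) = (sqrt(-43) + 14161)*(-1/36559) = (I*sqrt(43) + 14161)*(-1/36559) = (14161 + I*sqrt(43))*(-1/36559) = -14161/36559 - I*sqrt(43)/36559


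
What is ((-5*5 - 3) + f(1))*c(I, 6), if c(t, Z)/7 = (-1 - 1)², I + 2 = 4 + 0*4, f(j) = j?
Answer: -756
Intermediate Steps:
I = 2 (I = -2 + (4 + 0*4) = -2 + (4 + 0) = -2 + 4 = 2)
c(t, Z) = 28 (c(t, Z) = 7*(-1 - 1)² = 7*(-2)² = 7*4 = 28)
((-5*5 - 3) + f(1))*c(I, 6) = ((-5*5 - 3) + 1)*28 = ((-25 - 3) + 1)*28 = (-28 + 1)*28 = -27*28 = -756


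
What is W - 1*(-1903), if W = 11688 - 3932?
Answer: 9659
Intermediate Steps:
W = 7756
W - 1*(-1903) = 7756 - 1*(-1903) = 7756 + 1903 = 9659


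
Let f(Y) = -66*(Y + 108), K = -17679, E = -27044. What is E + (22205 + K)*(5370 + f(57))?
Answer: -25010564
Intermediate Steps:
f(Y) = -7128 - 66*Y (f(Y) = -66*(108 + Y) = -7128 - 66*Y)
E + (22205 + K)*(5370 + f(57)) = -27044 + (22205 - 17679)*(5370 + (-7128 - 66*57)) = -27044 + 4526*(5370 + (-7128 - 3762)) = -27044 + 4526*(5370 - 10890) = -27044 + 4526*(-5520) = -27044 - 24983520 = -25010564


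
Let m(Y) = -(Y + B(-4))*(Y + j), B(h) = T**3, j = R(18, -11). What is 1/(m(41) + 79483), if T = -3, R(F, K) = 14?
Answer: 1/78713 ≈ 1.2704e-5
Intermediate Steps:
j = 14
B(h) = -27 (B(h) = (-3)**3 = -27)
m(Y) = -(-27 + Y)*(14 + Y) (m(Y) = -(Y - 27)*(Y + 14) = -(-27 + Y)*(14 + Y))
1/(m(41) + 79483) = 1/((378 - 1*41**2 + 13*41) + 79483) = 1/((378 - 1*1681 + 533) + 79483) = 1/((378 - 1681 + 533) + 79483) = 1/(-770 + 79483) = 1/78713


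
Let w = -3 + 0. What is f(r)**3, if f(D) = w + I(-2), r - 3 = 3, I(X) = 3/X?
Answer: -729/8 ≈ -91.125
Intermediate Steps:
r = 6 (r = 3 + 3 = 6)
w = -3
f(D) = -9/2 (f(D) = -3 + 3/(-2) = -3 + 3*(-1/2) = -3 - 3/2 = -9/2)
f(r)**3 = (-9/2)**3 = -729/8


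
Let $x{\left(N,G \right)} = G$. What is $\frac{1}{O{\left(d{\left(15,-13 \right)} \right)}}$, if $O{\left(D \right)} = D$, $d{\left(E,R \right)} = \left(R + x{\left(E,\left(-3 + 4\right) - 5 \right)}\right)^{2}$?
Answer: $\frac{1}{289} \approx 0.0034602$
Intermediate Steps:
$d{\left(E,R \right)} = \left(-4 + R\right)^{2}$ ($d{\left(E,R \right)} = \left(R + \left(\left(-3 + 4\right) - 5\right)\right)^{2} = \left(R + \left(1 - 5\right)\right)^{2} = \left(R - 4\right)^{2} = \left(-4 + R\right)^{2}$)
$\frac{1}{O{\left(d{\left(15,-13 \right)} \right)}} = \frac{1}{\left(-4 - 13\right)^{2}} = \frac{1}{\left(-17\right)^{2}} = \frac{1}{289}$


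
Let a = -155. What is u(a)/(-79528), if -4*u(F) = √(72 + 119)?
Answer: √191/318112 ≈ 4.3445e-5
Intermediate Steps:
u(F) = -√191/4 (u(F) = -√(72 + 119)/4 = -√191/4)
u(a)/(-79528) = -√191/4/(-79528) = -√191/4*(-1/79528) = √191/318112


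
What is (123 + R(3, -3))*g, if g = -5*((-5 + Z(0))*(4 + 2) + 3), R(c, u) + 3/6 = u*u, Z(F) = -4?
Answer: 67065/2 ≈ 33533.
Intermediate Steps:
R(c, u) = -½ + u² (R(c, u) = -½ + u*u = -½ + u²)
g = 255 (g = -5*((-5 - 4)*(4 + 2) + 3) = -5*(-9*6 + 3) = -5*(-54 + 3) = -5*(-51) = 255)
(123 + R(3, -3))*g = (123 + (-½ + (-3)²))*255 = (123 + (-½ + 9))*255 = (123 + 17/2)*255 = (263/2)*255 = 67065/2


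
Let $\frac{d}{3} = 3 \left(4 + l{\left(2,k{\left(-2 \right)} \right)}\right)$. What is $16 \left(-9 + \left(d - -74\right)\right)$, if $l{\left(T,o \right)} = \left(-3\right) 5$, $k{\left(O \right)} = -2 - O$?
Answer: $-544$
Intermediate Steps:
$l{\left(T,o \right)} = -15$
$d = -99$ ($d = 3 \cdot 3 \left(4 - 15\right) = 3 \cdot 3 \left(-11\right) = 3 \left(-33\right) = -99$)
$16 \left(-9 + \left(d - -74\right)\right) = 16 \left(-9 - 25\right) = 16 \left(-34\right) = -544$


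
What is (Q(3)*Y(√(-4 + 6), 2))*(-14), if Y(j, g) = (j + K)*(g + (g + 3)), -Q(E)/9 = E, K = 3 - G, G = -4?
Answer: 18522 + 2646*√2 ≈ 22264.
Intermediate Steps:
K = 7 (K = 3 - 1*(-4) = 3 + 4 = 7)
Q(E) = -9*E
Y(j, g) = (3 + 2*g)*(7 + j) (Y(j, g) = (j + 7)*(g + (g + 3)) = (7 + j)*(g + (3 + g)) = (7 + j)*(3 + 2*g) = (3 + 2*g)*(7 + j))
(Q(3)*Y(√(-4 + 6), 2))*(-14) = ((-9*3)*(21 + 3*√(-4 + 6) + 14*2 + 2*2*√(-4 + 6)))*(-14) = -27*(21 + 3*√2 + 28 + 2*2*√2)*(-14) = -27*(21 + 3*√2 + 28 + 4*√2)*(-14) = -27*(49 + 7*√2)*(-14) = (-1323 - 189*√2)*(-14) = 18522 + 2646*√2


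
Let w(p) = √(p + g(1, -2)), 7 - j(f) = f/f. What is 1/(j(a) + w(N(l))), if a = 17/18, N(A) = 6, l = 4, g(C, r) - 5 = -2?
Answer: ⅑ ≈ 0.11111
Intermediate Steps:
g(C, r) = 3 (g(C, r) = 5 - 2 = 3)
a = 17/18 (a = 17*(1/18) = 17/18 ≈ 0.94444)
j(f) = 6 (j(f) = 7 - f/f = 7 - 1*1 = 7 - 1 = 6)
w(p) = √(3 + p) (w(p) = √(p + 3) = √(3 + p))
1/(j(a) + w(N(l))) = 1/(6 + √(3 + 6)) = 1/(6 + √9) = 1/(6 + 3) = 1/9 = ⅑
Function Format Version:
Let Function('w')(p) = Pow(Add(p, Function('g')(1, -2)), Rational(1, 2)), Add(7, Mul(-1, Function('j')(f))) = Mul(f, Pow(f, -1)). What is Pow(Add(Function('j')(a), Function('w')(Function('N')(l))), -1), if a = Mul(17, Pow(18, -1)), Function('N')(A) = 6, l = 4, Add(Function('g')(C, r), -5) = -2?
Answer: Rational(1, 9) ≈ 0.11111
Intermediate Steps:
Function('g')(C, r) = 3 (Function('g')(C, r) = Add(5, -2) = 3)
a = Rational(17, 18) (a = Mul(17, Rational(1, 18)) = Rational(17, 18) ≈ 0.94444)
Function('j')(f) = 6 (Function('j')(f) = Add(7, Mul(-1, Mul(f, Pow(f, -1)))) = Add(7, Mul(-1, 1)) = Add(7, -1) = 6)
Function('w')(p) = Pow(Add(3, p), Rational(1, 2)) (Function('w')(p) = Pow(Add(p, 3), Rational(1, 2)) = Pow(Add(3, p), Rational(1, 2)))
Pow(Add(Function('j')(a), Function('w')(Function('N')(l))), -1) = Pow(Add(6, Pow(Add(3, 6), Rational(1, 2))), -1) = Pow(Add(6, Pow(9, Rational(1, 2))), -1) = Pow(Add(6, 3), -1) = Pow(9, -1) = Rational(1, 9)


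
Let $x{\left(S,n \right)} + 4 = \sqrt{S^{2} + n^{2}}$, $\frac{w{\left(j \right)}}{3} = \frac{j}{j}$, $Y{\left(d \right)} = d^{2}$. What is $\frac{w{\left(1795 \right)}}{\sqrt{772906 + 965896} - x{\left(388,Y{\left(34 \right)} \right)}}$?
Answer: $\frac{3}{4 + \sqrt{1738802} - 4 \sqrt{92930}} \approx 0.029053$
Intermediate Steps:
$w{\left(j \right)} = 3$ ($w{\left(j \right)} = 3 \frac{j}{j} = 3 \cdot 1 = 3$)
$x{\left(S,n \right)} = -4 + \sqrt{S^{2} + n^{2}}$
$\frac{w{\left(1795 \right)}}{\sqrt{772906 + 965896} - x{\left(388,Y{\left(34 \right)} \right)}} = \frac{3}{\sqrt{772906 + 965896} - \left(-4 + \sqrt{388^{2} + \left(34^{2}\right)^{2}}\right)} = \frac{3}{\sqrt{1738802} - \left(-4 + \sqrt{150544 + 1156^{2}}\right)} = \frac{3}{\sqrt{1738802} - \left(-4 + \sqrt{150544 + 1336336}\right)} = \frac{3}{\sqrt{1738802} - \left(-4 + \sqrt{1486880}\right)} = \frac{3}{\sqrt{1738802} - \left(-4 + 4 \sqrt{92930}\right)} = \frac{3}{\sqrt{1738802} + \left(4 - 4 \sqrt{92930}\right)} = \frac{3}{4 + \sqrt{1738802} - 4 \sqrt{92930}}$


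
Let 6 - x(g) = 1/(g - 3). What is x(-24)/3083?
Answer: 163/83241 ≈ 0.0019582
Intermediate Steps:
x(g) = 6 - 1/(-3 + g) (x(g) = 6 - 1/(g - 3) = 6 - 1/(-3 + g))
x(-24)/3083 = ((-19 + 6*(-24))/(-3 - 24))/3083 = ((-19 - 144)/(-27))*(1/3083) = -1/27*(-163)*(1/3083) = (163/27)*(1/3083) = 163/83241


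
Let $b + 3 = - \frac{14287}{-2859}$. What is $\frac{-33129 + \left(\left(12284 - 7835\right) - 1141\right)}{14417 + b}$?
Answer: $- \frac{85258239}{41223913} \approx -2.0682$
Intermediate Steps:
$b = \frac{5710}{2859}$ ($b = -3 - \frac{14287}{-2859} = -3 - - \frac{14287}{2859} = -3 + \frac{14287}{2859} = \frac{5710}{2859} \approx 1.9972$)
$\frac{-33129 + \left(\left(12284 - 7835\right) - 1141\right)}{14417 + b} = \frac{-33129 + \left(\left(12284 - 7835\right) - 1141\right)}{14417 + \frac{5710}{2859}} = \frac{-33129 + \left(4449 - 1141\right)}{\frac{41223913}{2859}} = \left(-33129 + 3308\right) \frac{2859}{41223913} = \left(-29821\right) \frac{2859}{41223913} = - \frac{85258239}{41223913}$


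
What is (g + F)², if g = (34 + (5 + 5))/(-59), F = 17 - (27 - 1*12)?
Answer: 5476/3481 ≈ 1.5731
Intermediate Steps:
F = 2 (F = 17 - (27 - 12) = 17 - 1*15 = 17 - 15 = 2)
g = -44/59 (g = (34 + 10)*(-1/59) = 44*(-1/59) = -44/59 ≈ -0.74576)
(g + F)² = (-44/59 + 2)² = (74/59)² = 5476/3481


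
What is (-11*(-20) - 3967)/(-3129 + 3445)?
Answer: -3747/316 ≈ -11.858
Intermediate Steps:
(-11*(-20) - 3967)/(-3129 + 3445) = (220 - 3967)/316 = -3747*1/316 = -3747/316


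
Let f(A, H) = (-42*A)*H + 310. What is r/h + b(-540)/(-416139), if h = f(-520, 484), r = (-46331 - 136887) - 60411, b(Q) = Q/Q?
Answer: -101394099301/4398951270930 ≈ -0.023050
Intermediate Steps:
b(Q) = 1
f(A, H) = 310 - 42*A*H (f(A, H) = -42*A*H + 310 = 310 - 42*A*H)
r = -243629 (r = -183218 - 60411 = -243629)
h = 10570870 (h = 310 - 42*(-520)*484 = 310 + 10570560 = 10570870)
r/h + b(-540)/(-416139) = -243629/10570870 + 1/(-416139) = -243629*1/10570870 + 1*(-1/416139) = -243629/10570870 - 1/416139 = -101394099301/4398951270930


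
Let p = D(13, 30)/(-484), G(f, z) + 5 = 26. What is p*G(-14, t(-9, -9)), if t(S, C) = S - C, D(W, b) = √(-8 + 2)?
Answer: -21*I*√6/484 ≈ -0.10628*I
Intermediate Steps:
D(W, b) = I*√6 (D(W, b) = √(-6) = I*√6)
G(f, z) = 21 (G(f, z) = -5 + 26 = 21)
p = -I*√6/484 (p = (I*√6)/(-484) = (I*√6)*(-1/484) = -I*√6/484 ≈ -0.0050609*I)
p*G(-14, t(-9, -9)) = -I*√6/484*21 = -21*I*√6/484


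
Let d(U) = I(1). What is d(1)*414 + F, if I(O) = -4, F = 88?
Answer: -1568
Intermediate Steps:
d(U) = -4
d(1)*414 + F = -4*414 + 88 = -1656 + 88 = -1568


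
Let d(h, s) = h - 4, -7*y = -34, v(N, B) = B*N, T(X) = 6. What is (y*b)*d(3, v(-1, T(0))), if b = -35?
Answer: 170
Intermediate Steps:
y = 34/7 (y = -⅐*(-34) = 34/7 ≈ 4.8571)
d(h, s) = -4 + h
(y*b)*d(3, v(-1, T(0))) = ((34/7)*(-35))*(-4 + 3) = -170*(-1) = 170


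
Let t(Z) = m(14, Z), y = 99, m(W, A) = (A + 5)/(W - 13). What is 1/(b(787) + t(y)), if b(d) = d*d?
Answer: 1/619473 ≈ 1.6143e-6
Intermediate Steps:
b(d) = d**2
m(W, A) = (5 + A)/(-13 + W)
t(Z) = 5 + Z (t(Z) = (5 + Z)/(-13 + 14) = (5 + Z)/1 = 1*(5 + Z) = 5 + Z)
1/(b(787) + t(y)) = 1/(787**2 + (5 + 99)) = 1/(619369 + 104) = 1/619473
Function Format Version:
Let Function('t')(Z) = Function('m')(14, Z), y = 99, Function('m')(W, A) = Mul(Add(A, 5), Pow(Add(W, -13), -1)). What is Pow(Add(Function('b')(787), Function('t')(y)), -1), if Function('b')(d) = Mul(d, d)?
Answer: Rational(1, 619473) ≈ 1.6143e-6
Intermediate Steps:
Function('b')(d) = Pow(d, 2)
Function('m')(W, A) = Mul(Pow(Add(-13, W), -1), Add(5, A)) (Function('m')(W, A) = Mul(Add(5, A), Pow(Add(-13, W), -1)) = Mul(Pow(Add(-13, W), -1), Add(5, A)))
Function('t')(Z) = Add(5, Z) (Function('t')(Z) = Mul(Pow(Add(-13, 14), -1), Add(5, Z)) = Mul(Pow(1, -1), Add(5, Z)) = Mul(1, Add(5, Z)) = Add(5, Z))
Pow(Add(Function('b')(787), Function('t')(y)), -1) = Pow(Add(Pow(787, 2), Add(5, 99)), -1) = Pow(Add(619369, 104), -1) = Pow(619473, -1) = Rational(1, 619473)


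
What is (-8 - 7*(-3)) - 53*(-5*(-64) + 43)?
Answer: -19226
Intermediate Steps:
(-8 - 7*(-3)) - 53*(-5*(-64) + 43) = (-8 + 21) - 53*(320 + 43) = 13 - 53*363 = 13 - 19239 = -19226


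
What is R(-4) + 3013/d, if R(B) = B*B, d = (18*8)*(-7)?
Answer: 13115/1008 ≈ 13.011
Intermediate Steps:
d = -1008 (d = 144*(-7) = -1008)
R(B) = B**2
R(-4) + 3013/d = (-4)**2 + 3013/(-1008) = 16 + 3013*(-1/1008) = 16 - 3013/1008 = 13115/1008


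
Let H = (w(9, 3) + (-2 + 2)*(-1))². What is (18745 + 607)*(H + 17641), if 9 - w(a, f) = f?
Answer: 342085304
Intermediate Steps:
w(a, f) = 9 - f
H = 36 (H = ((9 - 1*3) + (-2 + 2)*(-1))² = ((9 - 3) + 0*(-1))² = (6 + 0)² = 6² = 36)
(18745 + 607)*(H + 17641) = (18745 + 607)*(36 + 17641) = 19352*17677 = 342085304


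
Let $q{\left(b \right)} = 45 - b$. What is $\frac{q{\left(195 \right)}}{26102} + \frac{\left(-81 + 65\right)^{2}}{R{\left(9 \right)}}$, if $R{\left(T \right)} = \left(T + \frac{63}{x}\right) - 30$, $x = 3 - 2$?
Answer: $\frac{1668953}{274071} \approx 6.0895$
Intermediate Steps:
$x = 1$ ($x = 3 - 2 = 1$)
$R{\left(T \right)} = 33 + T$ ($R{\left(T \right)} = \left(T + \frac{63}{1}\right) - 30 = \left(T + 63 \cdot 1\right) - 30 = \left(T + 63\right) - 30 = \left(63 + T\right) - 30 = 33 + T$)
$\frac{q{\left(195 \right)}}{26102} + \frac{\left(-81 + 65\right)^{2}}{R{\left(9 \right)}} = \frac{45 - 195}{26102} + \frac{\left(-81 + 65\right)^{2}}{33 + 9} = \left(45 - 195\right) \frac{1}{26102} + \frac{\left(-16\right)^{2}}{42} = \left(-150\right) \frac{1}{26102} + 256 \cdot \frac{1}{42} = - \frac{75}{13051} + \frac{128}{21} = \frac{1668953}{274071}$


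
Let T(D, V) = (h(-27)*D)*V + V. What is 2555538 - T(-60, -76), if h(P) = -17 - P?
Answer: 2510014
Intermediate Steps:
T(D, V) = V + 10*D*V (T(D, V) = ((-17 - 1*(-27))*D)*V + V = ((-17 + 27)*D)*V + V = (10*D)*V + V = 10*D*V + V = V + 10*D*V)
2555538 - T(-60, -76) = 2555538 - (-76)*(1 + 10*(-60)) = 2555538 - (-76)*(1 - 600) = 2555538 - (-76)*(-599) = 2555538 - 1*45524 = 2555538 - 45524 = 2510014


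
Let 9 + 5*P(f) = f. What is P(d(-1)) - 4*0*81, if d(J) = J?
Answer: -2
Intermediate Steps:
P(f) = -9/5 + f/5
P(d(-1)) - 4*0*81 = (-9/5 + (⅕)*(-1)) - 4*0*81 = (-9/5 - ⅕) + 0*81 = -2 + 0 = -2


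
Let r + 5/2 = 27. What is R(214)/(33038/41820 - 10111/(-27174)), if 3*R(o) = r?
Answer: 773394685/110051386 ≈ 7.0276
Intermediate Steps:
r = 49/2 (r = -5/2 + 27 = 49/2 ≈ 24.500)
R(o) = 49/6 (R(o) = (⅓)*(49/2) = 49/6)
R(214)/(33038/41820 - 10111/(-27174)) = 49/(6*(33038/41820 - 10111/(-27174))) = 49/(6*(33038*(1/41820) - 10111*(-1/27174))) = 49/(6*(16519/20910 + 10111/27174)) = 49/(6*(55025693/47350695)) = (49/6)*(47350695/55025693) = 773394685/110051386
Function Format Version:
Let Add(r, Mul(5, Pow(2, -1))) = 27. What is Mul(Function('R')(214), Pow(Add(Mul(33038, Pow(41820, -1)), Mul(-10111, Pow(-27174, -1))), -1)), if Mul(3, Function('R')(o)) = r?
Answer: Rational(773394685, 110051386) ≈ 7.0276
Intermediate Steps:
r = Rational(49, 2) (r = Add(Rational(-5, 2), 27) = Rational(49, 2) ≈ 24.500)
Function('R')(o) = Rational(49, 6) (Function('R')(o) = Mul(Rational(1, 3), Rational(49, 2)) = Rational(49, 6))
Mul(Function('R')(214), Pow(Add(Mul(33038, Pow(41820, -1)), Mul(-10111, Pow(-27174, -1))), -1)) = Mul(Rational(49, 6), Pow(Add(Mul(33038, Pow(41820, -1)), Mul(-10111, Pow(-27174, -1))), -1)) = Mul(Rational(49, 6), Pow(Add(Mul(33038, Rational(1, 41820)), Mul(-10111, Rational(-1, 27174))), -1)) = Mul(Rational(49, 6), Pow(Add(Rational(16519, 20910), Rational(10111, 27174)), -1)) = Mul(Rational(49, 6), Pow(Rational(55025693, 47350695), -1)) = Mul(Rational(49, 6), Rational(47350695, 55025693)) = Rational(773394685, 110051386)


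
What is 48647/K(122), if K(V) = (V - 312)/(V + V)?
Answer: -5934934/95 ≈ -62473.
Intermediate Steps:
K(V) = (-312 + V)/(2*V) (K(V) = (-312 + V)/((2*V)) = (-312 + V)*(1/(2*V)) = (-312 + V)/(2*V))
48647/K(122) = 48647/(((1/2)*(-312 + 122)/122)) = 48647/(((1/2)*(1/122)*(-190))) = 48647/(-95/122) = 48647*(-122/95) = -5934934/95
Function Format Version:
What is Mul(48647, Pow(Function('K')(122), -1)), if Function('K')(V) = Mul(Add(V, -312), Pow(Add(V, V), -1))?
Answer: Rational(-5934934, 95) ≈ -62473.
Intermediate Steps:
Function('K')(V) = Mul(Rational(1, 2), Pow(V, -1), Add(-312, V)) (Function('K')(V) = Mul(Add(-312, V), Pow(Mul(2, V), -1)) = Mul(Add(-312, V), Mul(Rational(1, 2), Pow(V, -1))) = Mul(Rational(1, 2), Pow(V, -1), Add(-312, V)))
Mul(48647, Pow(Function('K')(122), -1)) = Mul(48647, Pow(Mul(Rational(1, 2), Pow(122, -1), Add(-312, 122)), -1)) = Mul(48647, Pow(Mul(Rational(1, 2), Rational(1, 122), -190), -1)) = Mul(48647, Pow(Rational(-95, 122), -1)) = Mul(48647, Rational(-122, 95)) = Rational(-5934934, 95)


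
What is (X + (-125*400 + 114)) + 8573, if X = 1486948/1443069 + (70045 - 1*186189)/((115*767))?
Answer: -5258598881560981/127285901145 ≈ -41313.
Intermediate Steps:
X = -36447557596/127285901145 (X = 1486948*(1/1443069) + (70045 - 186189)/88205 = 1486948/1443069 - 116144*1/88205 = 1486948/1443069 - 116144/88205 = -36447557596/127285901145 ≈ -0.28634)
(X + (-125*400 + 114)) + 8573 = (-36447557596/127285901145 + (-125*400 + 114)) + 8573 = (-36447557596/127285901145 + (-50000 + 114)) + 8573 = (-36447557596/127285901145 - 49886) + 8573 = -6349820912077066/127285901145 + 8573 = -5258598881560981/127285901145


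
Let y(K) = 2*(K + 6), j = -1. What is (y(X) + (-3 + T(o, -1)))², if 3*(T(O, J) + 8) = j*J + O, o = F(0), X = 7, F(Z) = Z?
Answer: 2116/9 ≈ 235.11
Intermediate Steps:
o = 0
T(O, J) = -8 - J/3 + O/3 (T(O, J) = -8 + (-J + O)/3 = -8 + (O - J)/3 = -8 + (-J/3 + O/3) = -8 - J/3 + O/3)
y(K) = 12 + 2*K (y(K) = 2*(6 + K) = 12 + 2*K)
(y(X) + (-3 + T(o, -1)))² = ((12 + 2*7) + (-3 + (-8 - ⅓*(-1) + (⅓)*0)))² = ((12 + 14) + (-3 + (-8 + ⅓ + 0)))² = (26 + (-3 - 23/3))² = (26 - 32/3)² = (46/3)² = 2116/9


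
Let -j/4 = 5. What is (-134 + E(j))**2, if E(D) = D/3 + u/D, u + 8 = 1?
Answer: 70879561/3600 ≈ 19689.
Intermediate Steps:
j = -20 (j = -4*5 = -20)
u = -7 (u = -8 + 1 = -7)
E(D) = -7/D + D/3 (E(D) = D/3 - 7/D = -7/D + D/3)
(-134 + E(j))**2 = (-134 + (-7/(-20) + (1/3)*(-20)))**2 = (-134 + (-7*(-1/20) - 20/3))**2 = (-134 + (7/20 - 20/3))**2 = (-134 - 379/60)**2 = (-8419/60)**2 = 70879561/3600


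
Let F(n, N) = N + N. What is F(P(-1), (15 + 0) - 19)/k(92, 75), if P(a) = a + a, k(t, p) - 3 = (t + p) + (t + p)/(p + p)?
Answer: -1200/25667 ≈ -0.046753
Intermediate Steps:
k(t, p) = 3 + p + t + (p + t)/(2*p) (k(t, p) = 3 + ((t + p) + (t + p)/(p + p)) = 3 + ((p + t) + (p + t)/((2*p))) = 3 + ((p + t) + (p + t)*(1/(2*p))) = 3 + ((p + t) + (p + t)/(2*p)) = 3 + (p + t + (p + t)/(2*p)) = 3 + p + t + (p + t)/(2*p))
P(a) = 2*a
F(n, N) = 2*N
F(P(-1), (15 + 0) - 19)/k(92, 75) = (2*((15 + 0) - 19))/(7/2 + 75 + 92 + (½)*92/75) = (2*(15 - 19))/(7/2 + 75 + 92 + (½)*92*(1/75)) = (2*(-4))/(7/2 + 75 + 92 + 46/75) = -8/25667/150 = -8*150/25667 = -1200/25667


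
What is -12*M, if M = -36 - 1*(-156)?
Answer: -1440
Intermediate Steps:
M = 120 (M = -36 + 156 = 120)
-12*M = -12*120 = -1440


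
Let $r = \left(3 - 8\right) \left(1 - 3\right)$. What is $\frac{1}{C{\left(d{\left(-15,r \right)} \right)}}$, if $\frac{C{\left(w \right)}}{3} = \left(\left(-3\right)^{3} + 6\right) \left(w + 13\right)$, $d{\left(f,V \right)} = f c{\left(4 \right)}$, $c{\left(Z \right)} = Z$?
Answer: $\frac{1}{2961} \approx 0.00033772$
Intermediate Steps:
$r = 10$ ($r = \left(-5\right) \left(-2\right) = 10$)
$d{\left(f,V \right)} = 4 f$ ($d{\left(f,V \right)} = f 4 = 4 f$)
$C{\left(w \right)} = -819 - 63 w$ ($C{\left(w \right)} = 3 \left(\left(-3\right)^{3} + 6\right) \left(w + 13\right) = 3 \left(-27 + 6\right) \left(13 + w\right) = 3 \left(- 21 \left(13 + w\right)\right) = 3 \left(-273 - 21 w\right) = -819 - 63 w$)
$\frac{1}{C{\left(d{\left(-15,r \right)} \right)}} = \frac{1}{-819 - 63 \cdot 4 \left(-15\right)} = \frac{1}{-819 - -3780} = \frac{1}{-819 + 3780} = \frac{1}{2961}$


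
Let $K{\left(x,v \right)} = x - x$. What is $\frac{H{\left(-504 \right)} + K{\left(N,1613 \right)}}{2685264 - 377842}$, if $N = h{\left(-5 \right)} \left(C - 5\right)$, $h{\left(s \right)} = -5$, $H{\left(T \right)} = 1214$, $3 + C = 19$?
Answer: $\frac{607}{1153711} \approx 0.00052613$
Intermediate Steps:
$C = 16$ ($C = -3 + 19 = 16$)
$N = -55$ ($N = - 5 \left(16 - 5\right) = \left(-5\right) 11 = -55$)
$K{\left(x,v \right)} = 0$
$\frac{H{\left(-504 \right)} + K{\left(N,1613 \right)}}{2685264 - 377842} = \frac{1214 + 0}{2685264 - 377842} = \frac{1214}{2307422} = 1214 \cdot \frac{1}{2307422} = \frac{607}{1153711}$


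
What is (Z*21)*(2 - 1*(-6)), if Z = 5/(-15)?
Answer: -56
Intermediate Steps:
Z = -⅓ (Z = 5*(-1/15) = -⅓ ≈ -0.33333)
(Z*21)*(2 - 1*(-6)) = (-⅓*21)*(2 - 1*(-6)) = -7*(2 + 6) = -7*8 = -56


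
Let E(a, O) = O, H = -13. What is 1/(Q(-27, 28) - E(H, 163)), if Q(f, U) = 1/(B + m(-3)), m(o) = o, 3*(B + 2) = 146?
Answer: -131/21350 ≈ -0.0061358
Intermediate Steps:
B = 140/3 (B = -2 + (⅓)*146 = -2 + 146/3 = 140/3 ≈ 46.667)
Q(f, U) = 3/131 (Q(f, U) = 1/(140/3 - 3) = 1/(131/3) = 3/131)
1/(Q(-27, 28) - E(H, 163)) = 1/(3/131 - 1*163) = 1/(3/131 - 163) = 1/(-21350/131) = -131/21350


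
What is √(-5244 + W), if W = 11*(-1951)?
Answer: 7*I*√545 ≈ 163.42*I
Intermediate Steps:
W = -21461
√(-5244 + W) = √(-5244 - 21461) = √(-26705) = 7*I*√545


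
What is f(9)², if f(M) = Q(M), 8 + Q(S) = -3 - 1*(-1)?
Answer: 100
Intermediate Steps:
Q(S) = -10 (Q(S) = -8 + (-3 - 1*(-1)) = -8 + (-3 + 1) = -8 - 2 = -10)
f(M) = -10
f(9)² = (-10)² = 100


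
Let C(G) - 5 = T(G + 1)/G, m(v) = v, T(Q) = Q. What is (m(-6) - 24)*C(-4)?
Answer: -345/2 ≈ -172.50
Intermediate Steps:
C(G) = 5 + (1 + G)/G (C(G) = 5 + (G + 1)/G = 5 + (1 + G)/G)
(m(-6) - 24)*C(-4) = (-6 - 24)*(6 + 1/(-4)) = -30*(6 - ¼) = -30*23/4 = -345/2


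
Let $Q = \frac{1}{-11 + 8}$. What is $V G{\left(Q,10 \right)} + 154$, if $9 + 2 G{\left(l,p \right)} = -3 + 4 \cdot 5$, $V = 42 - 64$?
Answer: $66$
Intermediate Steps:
$V = -22$ ($V = 42 - 64 = -22$)
$Q = - \frac{1}{3}$ ($Q = \frac{1}{-3} = - \frac{1}{3} \approx -0.33333$)
$G{\left(l,p \right)} = 4$ ($G{\left(l,p \right)} = - \frac{9}{2} + \frac{-3 + 4 \cdot 5}{2} = - \frac{9}{2} + \frac{-3 + 20}{2} = - \frac{9}{2} + \frac{1}{2} \cdot 17 = - \frac{9}{2} + \frac{17}{2} = 4$)
$V G{\left(Q,10 \right)} + 154 = \left(-22\right) 4 + 154 = -88 + 154 = 66$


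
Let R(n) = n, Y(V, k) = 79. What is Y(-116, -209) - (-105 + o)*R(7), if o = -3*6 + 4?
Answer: 912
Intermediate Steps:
o = -14 (o = -18 + 4 = -14)
Y(-116, -209) - (-105 + o)*R(7) = 79 - (-105 - 14)*7 = 79 - (-119)*7 = 79 - 1*(-833) = 79 + 833 = 912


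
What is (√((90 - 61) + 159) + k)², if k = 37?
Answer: 1557 + 148*√47 ≈ 2571.6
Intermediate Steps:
(√((90 - 61) + 159) + k)² = (√((90 - 61) + 159) + 37)² = (√(29 + 159) + 37)² = (√188 + 37)² = (2*√47 + 37)² = (37 + 2*√47)²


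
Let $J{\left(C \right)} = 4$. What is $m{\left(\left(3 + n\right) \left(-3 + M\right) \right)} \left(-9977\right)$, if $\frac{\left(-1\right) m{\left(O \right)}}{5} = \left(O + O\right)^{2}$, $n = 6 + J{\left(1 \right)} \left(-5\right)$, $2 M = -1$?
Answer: $295768165$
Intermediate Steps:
$M = - \frac{1}{2}$ ($M = \frac{1}{2} \left(-1\right) = - \frac{1}{2} \approx -0.5$)
$n = -14$ ($n = 6 + 4 \left(-5\right) = 6 - 20 = -14$)
$m{\left(O \right)} = - 20 O^{2}$ ($m{\left(O \right)} = - 5 \left(O + O\right)^{2} = - 5 \left(2 O\right)^{2} = - 5 \cdot 4 O^{2} = - 20 O^{2}$)
$m{\left(\left(3 + n\right) \left(-3 + M\right) \right)} \left(-9977\right) = - 20 \left(\left(3 - 14\right) \left(-3 - \frac{1}{2}\right)\right)^{2} \left(-9977\right) = - 20 \left(\left(-11\right) \left(- \frac{7}{2}\right)\right)^{2} \left(-9977\right) = - 20 \left(\frac{77}{2}\right)^{2} \left(-9977\right) = \left(-20\right) \frac{5929}{4} \left(-9977\right) = \left(-29645\right) \left(-9977\right) = 295768165$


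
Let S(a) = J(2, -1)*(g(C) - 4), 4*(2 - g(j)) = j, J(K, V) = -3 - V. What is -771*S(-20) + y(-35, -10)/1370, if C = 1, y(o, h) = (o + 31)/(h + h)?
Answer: -11883037/3425 ≈ -3469.5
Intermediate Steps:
y(o, h) = (31 + o)/(2*h) (y(o, h) = (31 + o)/((2*h)) = (31 + o)*(1/(2*h)) = (31 + o)/(2*h))
g(j) = 2 - j/4
S(a) = 9/2 (S(a) = (-3 - 1*(-1))*((2 - 1/4*1) - 4) = (-3 + 1)*((2 - 1/4) - 4) = -2*(7/4 - 4) = -2*(-9/4) = 9/2)
-771*S(-20) + y(-35, -10)/1370 = -771*9/2 + ((1/2)*(31 - 35)/(-10))/1370 = -6939/2 + ((1/2)*(-1/10)*(-4))*(1/1370) = -6939/2 + (1/5)*(1/1370) = -6939/2 + 1/6850 = -11883037/3425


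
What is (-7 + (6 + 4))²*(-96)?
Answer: -864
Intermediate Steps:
(-7 + (6 + 4))²*(-96) = (-7 + 10)²*(-96) = 3²*(-96) = 9*(-96) = -864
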